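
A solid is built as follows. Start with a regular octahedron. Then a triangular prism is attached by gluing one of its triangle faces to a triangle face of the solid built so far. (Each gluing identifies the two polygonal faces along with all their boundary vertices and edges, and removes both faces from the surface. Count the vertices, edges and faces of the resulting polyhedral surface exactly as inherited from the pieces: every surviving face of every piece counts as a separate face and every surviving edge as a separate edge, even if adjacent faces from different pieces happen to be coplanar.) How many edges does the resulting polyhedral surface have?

18

A regular octahedron: V=6, E=12, F=8.
Attach a triangular prism (V=6, E=9, F=5) along a 3-gon: merge 3 vertices and 3 edges, delete both glued faces → V=9, E=18, F=11.
Check: V − E + F = 9 − 18 + 11 = 2.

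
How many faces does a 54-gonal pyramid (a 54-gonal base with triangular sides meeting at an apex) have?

A pyramid on an n-gon base has one n-gon and n triangles: V = 54 + 1 = 55, E = 2·54 = 108, F = 54 + 1 = 55.

55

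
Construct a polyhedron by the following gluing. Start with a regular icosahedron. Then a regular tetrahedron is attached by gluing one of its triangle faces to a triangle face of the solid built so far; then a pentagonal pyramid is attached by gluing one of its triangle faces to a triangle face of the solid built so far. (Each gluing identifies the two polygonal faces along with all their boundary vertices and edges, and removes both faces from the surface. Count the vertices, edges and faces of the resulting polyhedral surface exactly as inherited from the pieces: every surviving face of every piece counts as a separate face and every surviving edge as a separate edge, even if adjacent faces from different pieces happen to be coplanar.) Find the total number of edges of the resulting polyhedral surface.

A regular icosahedron: V=12, E=30, F=20.
Attach a regular tetrahedron (V=4, E=6, F=4) along a 3-gon: merge 3 vertices and 3 edges, delete both glued faces → V=13, E=33, F=22.
Attach a pentagonal pyramid (V=6, E=10, F=6) along a 3-gon: merge 3 vertices and 3 edges, delete both glued faces → V=16, E=40, F=26.
Check: V − E + F = 16 − 40 + 26 = 2.

40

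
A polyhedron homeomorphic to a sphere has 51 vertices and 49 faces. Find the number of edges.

Here V − E + F = 2.
E = V + F − (2) = 51 + 49 − (2) = 98.

98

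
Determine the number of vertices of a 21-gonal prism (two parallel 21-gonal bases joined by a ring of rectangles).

42

A prism on an n-gon has two n-gon bases and n rectangular sides: V = 2·21 = 42, E = 3·21 = 63, F = 21 + 2 = 23.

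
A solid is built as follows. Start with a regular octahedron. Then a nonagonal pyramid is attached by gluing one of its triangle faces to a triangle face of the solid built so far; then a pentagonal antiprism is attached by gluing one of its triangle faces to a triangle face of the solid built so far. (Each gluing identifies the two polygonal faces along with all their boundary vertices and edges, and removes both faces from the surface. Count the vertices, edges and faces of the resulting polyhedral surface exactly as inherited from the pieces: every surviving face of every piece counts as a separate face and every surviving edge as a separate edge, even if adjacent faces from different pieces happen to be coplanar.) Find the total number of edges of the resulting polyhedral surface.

44

A regular octahedron: V=6, E=12, F=8.
Attach a nonagonal pyramid (V=10, E=18, F=10) along a 3-gon: merge 3 vertices and 3 edges, delete both glued faces → V=13, E=27, F=16.
Attach a pentagonal antiprism (V=10, E=20, F=12) along a 3-gon: merge 3 vertices and 3 edges, delete both glued faces → V=20, E=44, F=26.
Check: V − E + F = 20 − 44 + 26 = 2.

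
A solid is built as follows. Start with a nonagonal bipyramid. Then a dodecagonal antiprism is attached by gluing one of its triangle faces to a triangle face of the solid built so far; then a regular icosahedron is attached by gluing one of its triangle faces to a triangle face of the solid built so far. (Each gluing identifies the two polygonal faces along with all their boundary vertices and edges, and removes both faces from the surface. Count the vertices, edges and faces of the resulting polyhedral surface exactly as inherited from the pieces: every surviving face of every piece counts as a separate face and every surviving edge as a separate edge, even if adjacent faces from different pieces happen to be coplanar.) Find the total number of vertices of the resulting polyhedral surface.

A nonagonal bipyramid: V=11, E=27, F=18.
Attach a dodecagonal antiprism (V=24, E=48, F=26) along a 3-gon: merge 3 vertices and 3 edges, delete both glued faces → V=32, E=72, F=42.
Attach a regular icosahedron (V=12, E=30, F=20) along a 3-gon: merge 3 vertices and 3 edges, delete both glued faces → V=41, E=99, F=60.
Check: V − E + F = 41 − 99 + 60 = 2.

41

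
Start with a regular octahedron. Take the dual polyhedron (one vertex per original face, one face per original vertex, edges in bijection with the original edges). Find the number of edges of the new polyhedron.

The base solid has V = 6, E = 12, F = 8.
The dual swaps V and F and preserves E: V′ = F = 8, E′ = E = 12, F′ = V = 6.

12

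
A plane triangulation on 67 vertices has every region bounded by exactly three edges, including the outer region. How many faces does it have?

130

In a plane triangulation 3F = 2E and V − E + F = 2, so F = 2V − 4 = 2·67 − 4 = 130.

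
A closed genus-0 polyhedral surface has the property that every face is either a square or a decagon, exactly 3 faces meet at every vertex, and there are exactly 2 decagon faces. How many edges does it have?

30

Let x be the number of squares; then F = 2 + x.
Edge–face incidences: 2E = 10·2 + 4·x = 20 + 4x.
Every vertex has degree 3, so 3V = 2E.
Euler: V − E + F = 2 ⇒ (2E)/3 − E + (2 + x) = 2.
Multiply by 6: 2·(2E) − 3·(2E) + 6·(2 + x) = 12, i.e. 12 + 6x − (20 + 4x) = 12.
Collecting terms: 2x − 8 = 12, so 2x = 20, so x = 10.
Then 2E = 20 + 4·10 = 60, so E = 30, V = 2E/3 = 20, F = 2 + 10 = 12.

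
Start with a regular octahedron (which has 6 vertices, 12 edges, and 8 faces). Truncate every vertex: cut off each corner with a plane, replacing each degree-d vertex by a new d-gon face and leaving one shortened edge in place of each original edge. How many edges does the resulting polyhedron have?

36

Truncation replaces each original edge-end by a new vertex, so V′ = 2E = 24.
Each original edge survives, and each old vertex of degree d contributes d new edges; summing degrees gives Σd = 2E, so E′ = E + 2E = 3E = 36.
Each original face survives and each original vertex becomes one new face: F′ = F + V = 14.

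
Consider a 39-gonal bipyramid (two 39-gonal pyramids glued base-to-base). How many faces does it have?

A bipyramid over an n-gon has 2n triangular faces and n + 2 vertices: V = 39 + 2 = 41, E = 3·39 = 117, F = 2·39 = 78.

78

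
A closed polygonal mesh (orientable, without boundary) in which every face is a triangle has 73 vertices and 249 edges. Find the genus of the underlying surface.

6

Every face is a triangle and each edge borders two faces, so 3F = 2·249, giving F = 166.
χ = V − E + F = 73 − 249 + 166 = -10.
For a closed orientable surface χ = 2 − 2g, so g = (2 − (-10))/2 = 6.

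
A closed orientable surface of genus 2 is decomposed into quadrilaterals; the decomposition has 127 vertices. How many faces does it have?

129

χ = 2 − 2·2 = -2, and every face is a square so 4F = 2E.
V − E + F = -2 with E = 4F/2 gives 127 − (4/2 − 1)·F = -2, so F = 129 and E = 258.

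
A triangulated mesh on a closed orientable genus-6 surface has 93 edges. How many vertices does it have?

21

χ = 2 − 2·6 = -10, and every face is a triangle so 3F = 2E.
F = 2E/3 = 62. Then V = -10 + E − F = -10 + 93 − 62 = 21.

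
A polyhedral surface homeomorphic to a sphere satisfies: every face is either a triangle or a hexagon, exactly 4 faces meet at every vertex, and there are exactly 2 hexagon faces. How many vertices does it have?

Let x be the number of triangles; then F = 2 + x.
Edge–face incidences: 2E = 6·2 + 3·x = 12 + 3x.
Every vertex has degree 4, so 4V = 2E.
Euler: V − E + F = 2 ⇒ (2E)/4 − E + (2 + x) = 2.
Multiply by 8: 2·(2E) − 4·(2E) + 8·(2 + x) = 16, i.e. 16 + 8x − 2·(12 + 3x) = 16.
Collecting terms: 2x − 8 = 16, so 2x = 24, so x = 12.
Then 2E = 12 + 3·12 = 48, so E = 24, V = 2E/4 = 12, F = 2 + 12 = 14.

12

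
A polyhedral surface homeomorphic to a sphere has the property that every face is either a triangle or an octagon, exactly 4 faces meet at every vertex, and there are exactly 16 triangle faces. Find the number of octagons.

2

Let x be the number of octagons; then F = 16 + x.
Edge–face incidences: 2E = 3·16 + 8·x = 48 + 8x.
Every vertex has degree 4, so 4V = 2E.
Euler: V − E + F = 2 ⇒ (2E)/4 − E + (16 + x) = 2.
Multiply by 8: 2·(2E) − 4·(2E) + 8·(16 + x) = 16, i.e. 128 + 8x − 2·(48 + 8x) = 16.
Collecting terms: −8x + 32 = 16, so −8x = −16, so x = 2.
Then 2E = 48 + 8·2 = 64, so E = 32, V = 2E/4 = 16, F = 16 + 2 = 18.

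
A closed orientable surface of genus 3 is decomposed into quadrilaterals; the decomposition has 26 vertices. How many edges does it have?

χ = 2 − 2·3 = -4, and every face is a square so 4F = 2E.
V − E + F = -4 with E = 4F/2 gives 26 − (4/2 − 1)·F = -4, so F = 30 and E = 60.

60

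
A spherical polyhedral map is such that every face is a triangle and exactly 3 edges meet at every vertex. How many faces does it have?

4

Each face has 3 edges and each edge borders two faces, so 2E = 3F.
Each vertex has degree 3, so 3V = 2E and hence V = 3F/3.
Euler: V − E + F = 2 ⇒ (3F/3) − (3F/2) + F = 2.
Multiply by 6: (6 − 9 + 6)F = 12, i.e. 3F = 12.
So F = 4, E = 3·4/2 = 6, V = 3·4/3 = 4.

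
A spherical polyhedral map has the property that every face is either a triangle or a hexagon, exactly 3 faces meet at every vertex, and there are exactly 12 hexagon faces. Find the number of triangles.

Let x be the number of triangles; then F = 12 + x.
Edge–face incidences: 2E = 6·12 + 3·x = 72 + 3x.
Every vertex has degree 3, so 3V = 2E.
Euler: V − E + F = 2 ⇒ (2E)/3 − E + (12 + x) = 2.
Multiply by 6: 2·(2E) − 3·(2E) + 6·(12 + x) = 12, i.e. 72 + 6x − (72 + 3x) = 12.
Collecting terms: 3x = 12, so x = 4.
Then 2E = 72 + 3·4 = 84, so E = 42, V = 2E/3 = 28, F = 12 + 4 = 16.

4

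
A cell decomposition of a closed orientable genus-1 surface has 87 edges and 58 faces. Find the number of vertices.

For a closed orientable surface of genus 1, χ = 2 − 2·1 = 0.
V = 0 + E − F = 0 + 87 − 58 = 29.

29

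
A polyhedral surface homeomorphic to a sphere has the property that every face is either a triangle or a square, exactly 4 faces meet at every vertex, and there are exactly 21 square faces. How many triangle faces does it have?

Let x be the number of triangles; then F = 21 + x.
Edge–face incidences: 2E = 4·21 + 3·x = 84 + 3x.
Every vertex has degree 4, so 4V = 2E.
Euler: V − E + F = 2 ⇒ (2E)/4 − E + (21 + x) = 2.
Multiply by 8: 2·(2E) − 4·(2E) + 8·(21 + x) = 16, i.e. 168 + 8x − 2·(84 + 3x) = 16.
Collecting terms: 2x = 16, so x = 8.
Then 2E = 84 + 3·8 = 108, so E = 54, V = 2E/4 = 27, F = 21 + 8 = 29.

8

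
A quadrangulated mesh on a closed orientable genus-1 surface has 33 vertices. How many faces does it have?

33

χ = 2 − 2·1 = 0, and every face is a square so 4F = 2E.
V − E + F = 0 with E = 4F/2 gives 33 − (4/2 − 1)·F = 0, so F = 33 and E = 66.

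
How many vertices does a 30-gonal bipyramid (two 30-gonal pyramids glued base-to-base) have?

A bipyramid over an n-gon has 2n triangular faces and n + 2 vertices: V = 30 + 2 = 32, E = 3·30 = 90, F = 2·30 = 60.

32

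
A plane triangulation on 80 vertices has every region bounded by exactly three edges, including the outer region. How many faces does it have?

In a plane triangulation 3F = 2E and V − E + F = 2, so F = 2V − 4 = 2·80 − 4 = 156.

156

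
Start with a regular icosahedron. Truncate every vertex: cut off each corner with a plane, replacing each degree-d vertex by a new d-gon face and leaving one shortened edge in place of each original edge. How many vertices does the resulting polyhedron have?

The base solid has V = 12, E = 30, F = 20.
Truncation replaces each original edge-end by a new vertex, so V′ = 2E = 60.
Each original edge survives, and each old vertex of degree d contributes d new edges; summing degrees gives Σd = 2E, so E′ = E + 2E = 3E = 90.
Each original face survives and each original vertex becomes one new face: F′ = F + V = 32.

60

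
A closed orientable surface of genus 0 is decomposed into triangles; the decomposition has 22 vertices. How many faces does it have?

χ = 2 − 2·0 = 2, and every face is a triangle so 3F = 2E.
V − E + F = 2 with E = 3F/2 gives 22 − (3/2 − 1)·F = 2, so F = 40 and E = 60.

40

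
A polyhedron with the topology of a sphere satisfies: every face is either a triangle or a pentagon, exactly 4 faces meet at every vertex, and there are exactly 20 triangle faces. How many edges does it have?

Let x be the number of pentagons; then F = 20 + x.
Edge–face incidences: 2E = 3·20 + 5·x = 60 + 5x.
Every vertex has degree 4, so 4V = 2E.
Euler: V − E + F = 2 ⇒ (2E)/4 − E + (20 + x) = 2.
Multiply by 8: 2·(2E) − 4·(2E) + 8·(20 + x) = 16, i.e. 160 + 8x − 2·(60 + 5x) = 16.
Collecting terms: −2x + 40 = 16, so −2x = −24, so x = 12.
Then 2E = 60 + 5·12 = 120, so E = 60, V = 2E/4 = 30, F = 20 + 12 = 32.

60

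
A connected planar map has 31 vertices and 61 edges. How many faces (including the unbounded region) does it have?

Euler's formula for a connected plane graph: V − E + F = 2, so F = 2 − 31 + 61 = 32.

32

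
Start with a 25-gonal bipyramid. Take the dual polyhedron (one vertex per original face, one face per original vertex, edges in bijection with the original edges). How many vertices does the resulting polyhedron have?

50

The base solid has V = 27, E = 75, F = 50.
The dual swaps V and F and preserves E: V′ = F = 50, E′ = E = 75, F′ = V = 27.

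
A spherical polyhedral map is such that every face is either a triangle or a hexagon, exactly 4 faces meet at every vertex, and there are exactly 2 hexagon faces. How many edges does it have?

24

Let x be the number of triangles; then F = 2 + x.
Edge–face incidences: 2E = 6·2 + 3·x = 12 + 3x.
Every vertex has degree 4, so 4V = 2E.
Euler: V − E + F = 2 ⇒ (2E)/4 − E + (2 + x) = 2.
Multiply by 8: 2·(2E) − 4·(2E) + 8·(2 + x) = 16, i.e. 16 + 8x − 2·(12 + 3x) = 16.
Collecting terms: 2x − 8 = 16, so 2x = 24, so x = 12.
Then 2E = 12 + 3·12 = 48, so E = 24, V = 2E/4 = 12, F = 2 + 12 = 14.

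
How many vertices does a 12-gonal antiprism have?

An antiprism on an n-gon has two n-gon caps and 2n triangles: V = 2·12 = 24, E = 4·12 = 48, F = 2·12 + 2 = 26.

24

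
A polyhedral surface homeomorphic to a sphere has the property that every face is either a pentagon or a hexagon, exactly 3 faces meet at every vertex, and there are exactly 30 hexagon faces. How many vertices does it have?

80

Let x be the number of pentagons; then F = 30 + x.
Edge–face incidences: 2E = 6·30 + 5·x = 180 + 5x.
Every vertex has degree 3, so 3V = 2E.
Euler: V − E + F = 2 ⇒ (2E)/3 − E + (30 + x) = 2.
Multiply by 6: 2·(2E) − 3·(2E) + 6·(30 + x) = 12, i.e. 180 + 6x − (180 + 5x) = 12.
Collecting terms: x = 12.
Then 2E = 180 + 5·12 = 240, so E = 120, V = 2E/3 = 80, F = 30 + 12 = 42.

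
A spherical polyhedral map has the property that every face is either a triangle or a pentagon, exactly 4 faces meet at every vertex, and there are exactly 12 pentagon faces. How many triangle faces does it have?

Let x be the number of triangles; then F = 12 + x.
Edge–face incidences: 2E = 5·12 + 3·x = 60 + 3x.
Every vertex has degree 4, so 4V = 2E.
Euler: V − E + F = 2 ⇒ (2E)/4 − E + (12 + x) = 2.
Multiply by 8: 2·(2E) − 4·(2E) + 8·(12 + x) = 16, i.e. 96 + 8x − 2·(60 + 3x) = 16.
Collecting terms: 2x − 24 = 16, so 2x = 40, so x = 20.
Then 2E = 60 + 3·20 = 120, so E = 60, V = 2E/4 = 30, F = 12 + 20 = 32.

20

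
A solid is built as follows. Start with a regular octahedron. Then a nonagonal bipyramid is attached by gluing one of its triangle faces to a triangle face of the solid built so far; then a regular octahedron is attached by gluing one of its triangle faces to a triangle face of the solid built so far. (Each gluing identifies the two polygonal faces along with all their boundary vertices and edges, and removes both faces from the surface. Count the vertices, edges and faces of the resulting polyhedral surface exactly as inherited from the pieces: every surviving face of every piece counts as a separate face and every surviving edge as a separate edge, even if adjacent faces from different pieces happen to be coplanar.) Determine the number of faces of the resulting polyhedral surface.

30

A regular octahedron: V=6, E=12, F=8.
Attach a nonagonal bipyramid (V=11, E=27, F=18) along a 3-gon: merge 3 vertices and 3 edges, delete both glued faces → V=14, E=36, F=24.
Attach a regular octahedron (V=6, E=12, F=8) along a 3-gon: merge 3 vertices and 3 edges, delete both glued faces → V=17, E=45, F=30.
Check: V − E + F = 17 − 45 + 30 = 2.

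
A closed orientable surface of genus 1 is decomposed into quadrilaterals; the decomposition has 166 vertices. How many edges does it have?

332

χ = 2 − 2·1 = 0, and every face is a square so 4F = 2E.
V − E + F = 0 with E = 4F/2 gives 166 − (4/2 − 1)·F = 0, so F = 166 and E = 332.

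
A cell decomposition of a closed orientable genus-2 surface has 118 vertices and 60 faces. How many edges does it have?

180

For a closed orientable surface of genus 2, χ = 2 − 2·2 = -2.
E = V + F − (-2) = 118 + 60 − (-2) = 180.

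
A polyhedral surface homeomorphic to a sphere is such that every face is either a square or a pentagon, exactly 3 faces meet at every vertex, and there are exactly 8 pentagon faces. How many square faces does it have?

2

Let x be the number of squares; then F = 8 + x.
Edge–face incidences: 2E = 5·8 + 4·x = 40 + 4x.
Every vertex has degree 3, so 3V = 2E.
Euler: V − E + F = 2 ⇒ (2E)/3 − E + (8 + x) = 2.
Multiply by 6: 2·(2E) − 3·(2E) + 6·(8 + x) = 12, i.e. 48 + 6x − (40 + 4x) = 12.
Collecting terms: 2x + 8 = 12, so 2x = 4, so x = 2.
Then 2E = 40 + 4·2 = 48, so E = 24, V = 2E/3 = 16, F = 8 + 2 = 10.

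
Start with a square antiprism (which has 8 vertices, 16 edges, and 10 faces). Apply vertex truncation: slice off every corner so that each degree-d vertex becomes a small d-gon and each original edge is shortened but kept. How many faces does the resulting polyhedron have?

18

Truncation replaces each original edge-end by a new vertex, so V′ = 2E = 32.
Each original edge survives, and each old vertex of degree d contributes d new edges; summing degrees gives Σd = 2E, so E′ = E + 2E = 3E = 48.
Each original face survives and each original vertex becomes one new face: F′ = F + V = 18.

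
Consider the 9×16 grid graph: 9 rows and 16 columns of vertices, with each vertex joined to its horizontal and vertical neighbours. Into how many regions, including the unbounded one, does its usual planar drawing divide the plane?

121

The grid has V = 9·16 = 144 vertices and E = 9·15 + 16·8 = 263 edges.
F = 2 − V + E = 2 − 144 + 263 = 121.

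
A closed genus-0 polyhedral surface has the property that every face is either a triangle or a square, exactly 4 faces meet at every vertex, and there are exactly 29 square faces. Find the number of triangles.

Let x be the number of triangles; then F = 29 + x.
Edge–face incidences: 2E = 4·29 + 3·x = 116 + 3x.
Every vertex has degree 4, so 4V = 2E.
Euler: V − E + F = 2 ⇒ (2E)/4 − E + (29 + x) = 2.
Multiply by 8: 2·(2E) − 4·(2E) + 8·(29 + x) = 16, i.e. 232 + 8x − 2·(116 + 3x) = 16.
Collecting terms: 2x = 16, so x = 8.
Then 2E = 116 + 3·8 = 140, so E = 70, V = 2E/4 = 35, F = 29 + 8 = 37.

8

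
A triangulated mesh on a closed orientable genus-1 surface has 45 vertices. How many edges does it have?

135

χ = 2 − 2·1 = 0, and every face is a triangle so 3F = 2E.
V − E + F = 0 with E = 3F/2 gives 45 − (3/2 − 1)·F = 0, so F = 90 and E = 135.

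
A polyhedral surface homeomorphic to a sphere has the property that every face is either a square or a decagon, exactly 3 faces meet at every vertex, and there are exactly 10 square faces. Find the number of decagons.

2

Let x be the number of decagons; then F = 10 + x.
Edge–face incidences: 2E = 4·10 + 10·x = 40 + 10x.
Every vertex has degree 3, so 3V = 2E.
Euler: V − E + F = 2 ⇒ (2E)/3 − E + (10 + x) = 2.
Multiply by 6: 2·(2E) − 3·(2E) + 6·(10 + x) = 12, i.e. 60 + 6x − (40 + 10x) = 12.
Collecting terms: −4x + 20 = 12, so −4x = −8, so x = 2.
Then 2E = 40 + 10·2 = 60, so E = 30, V = 2E/3 = 20, F = 10 + 2 = 12.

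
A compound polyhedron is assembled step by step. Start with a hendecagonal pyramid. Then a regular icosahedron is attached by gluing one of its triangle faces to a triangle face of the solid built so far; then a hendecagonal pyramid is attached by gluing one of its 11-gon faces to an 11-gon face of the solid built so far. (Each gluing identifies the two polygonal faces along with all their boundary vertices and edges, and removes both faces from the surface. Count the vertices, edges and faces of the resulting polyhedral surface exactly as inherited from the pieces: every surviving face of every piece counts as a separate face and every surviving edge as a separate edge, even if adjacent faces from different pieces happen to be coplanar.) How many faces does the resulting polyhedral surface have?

A hendecagonal pyramid: V=12, E=22, F=12.
Attach a regular icosahedron (V=12, E=30, F=20) along a 3-gon: merge 3 vertices and 3 edges, delete both glued faces → V=21, E=49, F=30.
Attach a hendecagonal pyramid (V=12, E=22, F=12) along an 11-gon: merge 11 vertices and 11 edges, delete both glued faces → V=22, E=60, F=40.
Check: V − E + F = 22 − 60 + 40 = 2.

40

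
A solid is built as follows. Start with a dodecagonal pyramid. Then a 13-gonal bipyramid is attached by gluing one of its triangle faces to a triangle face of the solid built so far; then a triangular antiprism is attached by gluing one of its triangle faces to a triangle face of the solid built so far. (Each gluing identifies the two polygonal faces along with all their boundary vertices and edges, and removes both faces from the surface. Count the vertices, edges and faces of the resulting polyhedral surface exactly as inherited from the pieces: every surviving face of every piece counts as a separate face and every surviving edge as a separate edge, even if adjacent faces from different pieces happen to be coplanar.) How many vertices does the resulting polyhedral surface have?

28

A dodecagonal pyramid: V=13, E=24, F=13.
Attach a 13-gonal bipyramid (V=15, E=39, F=26) along a 3-gon: merge 3 vertices and 3 edges, delete both glued faces → V=25, E=60, F=37.
Attach a triangular antiprism (V=6, E=12, F=8) along a 3-gon: merge 3 vertices and 3 edges, delete both glued faces → V=28, E=69, F=43.
Check: V − E + F = 28 − 69 + 43 = 2.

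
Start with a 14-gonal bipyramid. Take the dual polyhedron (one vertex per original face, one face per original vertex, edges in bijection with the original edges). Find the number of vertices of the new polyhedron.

The base solid has V = 16, E = 42, F = 28.
The dual swaps V and F and preserves E: V′ = F = 28, E′ = E = 42, F′ = V = 16.

28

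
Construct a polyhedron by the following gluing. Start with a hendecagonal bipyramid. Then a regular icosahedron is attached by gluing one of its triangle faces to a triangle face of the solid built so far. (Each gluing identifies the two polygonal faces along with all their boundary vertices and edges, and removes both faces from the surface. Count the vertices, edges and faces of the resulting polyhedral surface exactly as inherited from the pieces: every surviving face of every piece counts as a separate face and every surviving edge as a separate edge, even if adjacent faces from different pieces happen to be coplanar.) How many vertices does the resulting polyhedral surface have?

22

A hendecagonal bipyramid: V=13, E=33, F=22.
Attach a regular icosahedron (V=12, E=30, F=20) along a 3-gon: merge 3 vertices and 3 edges, delete both glued faces → V=22, E=60, F=40.
Check: V − E + F = 22 − 60 + 40 = 2.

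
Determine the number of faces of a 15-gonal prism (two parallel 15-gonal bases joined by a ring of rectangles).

17

A prism on an n-gon has two n-gon bases and n rectangular sides: V = 2·15 = 30, E = 3·15 = 45, F = 15 + 2 = 17.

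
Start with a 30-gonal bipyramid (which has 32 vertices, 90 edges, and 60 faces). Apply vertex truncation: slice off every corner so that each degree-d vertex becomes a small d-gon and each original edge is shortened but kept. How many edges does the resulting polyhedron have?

270

Truncation replaces each original edge-end by a new vertex, so V′ = 2E = 180.
Each original edge survives, and each old vertex of degree d contributes d new edges; summing degrees gives Σd = 2E, so E′ = E + 2E = 3E = 270.
Each original face survives and each original vertex becomes one new face: F′ = F + V = 92.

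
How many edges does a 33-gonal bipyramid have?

99

A bipyramid over an n-gon has 2n triangular faces and n + 2 vertices: V = 33 + 2 = 35, E = 3·33 = 99, F = 2·33 = 66.
Check: V − E + F = 35 − 99 + 66 = 2.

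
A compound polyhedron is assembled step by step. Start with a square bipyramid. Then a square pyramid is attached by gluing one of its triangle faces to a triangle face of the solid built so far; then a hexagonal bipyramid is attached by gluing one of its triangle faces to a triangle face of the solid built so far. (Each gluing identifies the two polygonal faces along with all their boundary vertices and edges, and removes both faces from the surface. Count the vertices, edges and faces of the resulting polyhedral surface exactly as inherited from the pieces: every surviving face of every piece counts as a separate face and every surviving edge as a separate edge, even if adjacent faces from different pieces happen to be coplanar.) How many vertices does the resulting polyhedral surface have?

A square bipyramid: V=6, E=12, F=8.
Attach a square pyramid (V=5, E=8, F=5) along a 3-gon: merge 3 vertices and 3 edges, delete both glued faces → V=8, E=17, F=11.
Attach a hexagonal bipyramid (V=8, E=18, F=12) along a 3-gon: merge 3 vertices and 3 edges, delete both glued faces → V=13, E=32, F=21.
Check: V − E + F = 13 − 32 + 21 = 2.

13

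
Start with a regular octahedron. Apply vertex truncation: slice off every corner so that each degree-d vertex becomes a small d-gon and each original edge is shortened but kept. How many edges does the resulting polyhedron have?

The base solid has V = 6, E = 12, F = 8.
Truncation replaces each original edge-end by a new vertex, so V′ = 2E = 24.
Each original edge survives, and each old vertex of degree d contributes d new edges; summing degrees gives Σd = 2E, so E′ = E + 2E = 3E = 36.
Each original face survives and each original vertex becomes one new face: F′ = F + V = 14.

36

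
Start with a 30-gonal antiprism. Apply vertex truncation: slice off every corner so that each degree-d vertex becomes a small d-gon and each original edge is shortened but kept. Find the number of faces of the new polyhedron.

122

The base solid has V = 60, E = 120, F = 62.
Truncation replaces each original edge-end by a new vertex, so V′ = 2E = 240.
Each original edge survives, and each old vertex of degree d contributes d new edges; summing degrees gives Σd = 2E, so E′ = E + 2E = 3E = 360.
Each original face survives and each original vertex becomes one new face: F′ = F + V = 122.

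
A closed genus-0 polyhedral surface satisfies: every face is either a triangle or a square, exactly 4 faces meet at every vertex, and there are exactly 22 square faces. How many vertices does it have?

Let x be the number of triangles; then F = 22 + x.
Edge–face incidences: 2E = 4·22 + 3·x = 88 + 3x.
Every vertex has degree 4, so 4V = 2E.
Euler: V − E + F = 2 ⇒ (2E)/4 − E + (22 + x) = 2.
Multiply by 8: 2·(2E) − 4·(2E) + 8·(22 + x) = 16, i.e. 176 + 8x − 2·(88 + 3x) = 16.
Collecting terms: 2x = 16, so x = 8.
Then 2E = 88 + 3·8 = 112, so E = 56, V = 2E/4 = 28, F = 22 + 8 = 30.

28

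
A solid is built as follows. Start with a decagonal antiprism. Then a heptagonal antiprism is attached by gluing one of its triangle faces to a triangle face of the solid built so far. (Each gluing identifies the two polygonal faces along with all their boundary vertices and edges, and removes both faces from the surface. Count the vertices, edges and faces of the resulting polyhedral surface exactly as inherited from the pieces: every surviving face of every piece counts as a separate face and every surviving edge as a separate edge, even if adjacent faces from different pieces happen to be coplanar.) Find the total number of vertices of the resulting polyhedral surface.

31

A decagonal antiprism: V=20, E=40, F=22.
Attach a heptagonal antiprism (V=14, E=28, F=16) along a 3-gon: merge 3 vertices and 3 edges, delete both glued faces → V=31, E=65, F=36.
Check: V − E + F = 31 − 65 + 36 = 2.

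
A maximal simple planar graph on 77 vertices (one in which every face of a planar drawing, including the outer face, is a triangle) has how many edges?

In a plane triangulation 3F = 2E and V − E + F = 2, so E = 3V − 6 = 3·77 − 6 = 225.

225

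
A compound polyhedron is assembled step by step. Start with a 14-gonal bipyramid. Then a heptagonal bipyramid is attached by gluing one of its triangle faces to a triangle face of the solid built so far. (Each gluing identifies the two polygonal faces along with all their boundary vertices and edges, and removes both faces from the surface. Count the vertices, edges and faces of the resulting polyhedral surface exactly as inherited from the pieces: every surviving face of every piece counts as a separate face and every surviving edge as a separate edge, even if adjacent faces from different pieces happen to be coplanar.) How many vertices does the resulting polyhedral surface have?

22

A 14-gonal bipyramid: V=16, E=42, F=28.
Attach a heptagonal bipyramid (V=9, E=21, F=14) along a 3-gon: merge 3 vertices and 3 edges, delete both glued faces → V=22, E=60, F=40.
Check: V − E + F = 22 − 60 + 40 = 2.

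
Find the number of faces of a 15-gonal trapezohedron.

30

The n-trapezohedron (dual of the n-antiprism) has V = 2·15 + 2 = 32, E = 4·15 = 60, F = 2·15 = 30.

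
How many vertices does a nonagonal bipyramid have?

A bipyramid over an n-gon has 2n triangular faces and n + 2 vertices: V = 9 + 2 = 11, E = 3·9 = 27, F = 2·9 = 18.

11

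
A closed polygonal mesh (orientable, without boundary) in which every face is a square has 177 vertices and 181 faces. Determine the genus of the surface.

Every face is a square, so 2E = 4·181 = 724, giving E = 362.
χ = V − E + F = 177 − 362 + 181 = -4.
For a closed orientable surface χ = 2 − 2g, so g = (2 − (-4))/2 = 3.

3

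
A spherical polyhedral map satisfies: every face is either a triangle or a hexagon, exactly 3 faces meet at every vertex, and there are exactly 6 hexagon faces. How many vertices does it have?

16

Let x be the number of triangles; then F = 6 + x.
Edge–face incidences: 2E = 6·6 + 3·x = 36 + 3x.
Every vertex has degree 3, so 3V = 2E.
Euler: V − E + F = 2 ⇒ (2E)/3 − E + (6 + x) = 2.
Multiply by 6: 2·(2E) − 3·(2E) + 6·(6 + x) = 12, i.e. 36 + 6x − (36 + 3x) = 12.
Collecting terms: 3x = 12, so x = 4.
Then 2E = 36 + 3·4 = 48, so E = 24, V = 2E/3 = 16, F = 6 + 4 = 10.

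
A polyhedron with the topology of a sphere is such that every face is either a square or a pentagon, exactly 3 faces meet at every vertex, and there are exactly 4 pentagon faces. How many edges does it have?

18

Let x be the number of squares; then F = 4 + x.
Edge–face incidences: 2E = 5·4 + 4·x = 20 + 4x.
Every vertex has degree 3, so 3V = 2E.
Euler: V − E + F = 2 ⇒ (2E)/3 − E + (4 + x) = 2.
Multiply by 6: 2·(2E) − 3·(2E) + 6·(4 + x) = 12, i.e. 24 + 6x − (20 + 4x) = 12.
Collecting terms: 2x + 4 = 12, so 2x = 8, so x = 4.
Then 2E = 20 + 4·4 = 36, so E = 18, V = 2E/3 = 12, F = 4 + 4 = 8.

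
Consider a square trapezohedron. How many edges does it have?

The n-trapezohedron (dual of the n-antiprism) has V = 2·4 + 2 = 10, E = 4·4 = 16, F = 2·4 = 8.

16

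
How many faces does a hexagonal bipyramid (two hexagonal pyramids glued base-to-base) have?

A bipyramid over an n-gon has 2n triangular faces and n + 2 vertices: V = 6 + 2 = 8, E = 3·6 = 18, F = 2·6 = 12.
Check: V − E + F = 8 − 18 + 12 = 2.

12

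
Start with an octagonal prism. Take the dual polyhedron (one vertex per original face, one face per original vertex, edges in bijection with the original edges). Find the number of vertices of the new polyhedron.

10

The base solid has V = 16, E = 24, F = 10.
The dual swaps V and F and preserves E: V′ = F = 10, E′ = E = 24, F′ = V = 16.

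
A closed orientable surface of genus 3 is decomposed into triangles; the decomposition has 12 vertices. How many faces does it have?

32

χ = 2 − 2·3 = -4, and every face is a triangle so 3F = 2E.
V − E + F = -4 with E = 3F/2 gives 12 − (3/2 − 1)·F = -4, so F = 32 and E = 48.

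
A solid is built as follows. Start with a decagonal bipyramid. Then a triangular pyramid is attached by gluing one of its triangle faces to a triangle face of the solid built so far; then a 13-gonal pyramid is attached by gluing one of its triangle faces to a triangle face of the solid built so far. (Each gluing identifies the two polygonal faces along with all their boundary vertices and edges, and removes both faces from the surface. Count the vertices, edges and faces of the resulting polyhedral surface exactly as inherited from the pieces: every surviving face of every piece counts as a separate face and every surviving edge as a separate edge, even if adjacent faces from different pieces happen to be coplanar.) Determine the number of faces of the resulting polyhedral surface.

34

A decagonal bipyramid: V=12, E=30, F=20.
Attach a triangular pyramid (V=4, E=6, F=4) along a 3-gon: merge 3 vertices and 3 edges, delete both glued faces → V=13, E=33, F=22.
Attach a 13-gonal pyramid (V=14, E=26, F=14) along a 3-gon: merge 3 vertices and 3 edges, delete both glued faces → V=24, E=56, F=34.
Check: V − E + F = 24 − 56 + 34 = 2.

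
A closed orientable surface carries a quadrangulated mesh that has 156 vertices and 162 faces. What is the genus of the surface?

4

Every face is a square, so 2E = 4·162 = 648, giving E = 324.
χ = V − E + F = 156 − 324 + 162 = -6.
For a closed orientable surface χ = 2 − 2g, so g = (2 − (-6))/2 = 4.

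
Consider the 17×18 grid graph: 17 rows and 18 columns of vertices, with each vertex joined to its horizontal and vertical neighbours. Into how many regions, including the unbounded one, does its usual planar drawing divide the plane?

273

The grid has V = 17·18 = 306 vertices and E = 17·17 + 18·16 = 577 edges.
F = 2 − V + E = 2 − 306 + 577 = 273.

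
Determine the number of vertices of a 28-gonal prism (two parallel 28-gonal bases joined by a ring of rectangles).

A prism on an n-gon has two n-gon bases and n rectangular sides: V = 2·28 = 56, E = 3·28 = 84, F = 28 + 2 = 30.
Check: V − E + F = 56 − 84 + 30 = 2.

56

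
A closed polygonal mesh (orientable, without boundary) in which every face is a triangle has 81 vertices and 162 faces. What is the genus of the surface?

Every face is a triangle, so 2E = 3·162 = 486, giving E = 243.
χ = V − E + F = 81 − 243 + 162 = 0.
For a closed orientable surface χ = 2 − 2g, so g = (2 − (0))/2 = 1.

1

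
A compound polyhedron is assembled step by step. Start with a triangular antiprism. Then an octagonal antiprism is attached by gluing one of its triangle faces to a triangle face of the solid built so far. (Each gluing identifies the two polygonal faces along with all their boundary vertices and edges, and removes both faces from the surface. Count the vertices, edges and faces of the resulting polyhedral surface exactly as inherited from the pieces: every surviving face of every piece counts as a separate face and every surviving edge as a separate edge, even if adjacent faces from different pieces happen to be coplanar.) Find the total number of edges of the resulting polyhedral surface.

A triangular antiprism: V=6, E=12, F=8.
Attach an octagonal antiprism (V=16, E=32, F=18) along a 3-gon: merge 3 vertices and 3 edges, delete both glued faces → V=19, E=41, F=24.
Check: V − E + F = 19 − 41 + 24 = 2.

41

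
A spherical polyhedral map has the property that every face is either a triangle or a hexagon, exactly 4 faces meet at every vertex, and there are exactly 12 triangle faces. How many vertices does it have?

Let x be the number of hexagons; then F = 12 + x.
Edge–face incidences: 2E = 3·12 + 6·x = 36 + 6x.
Every vertex has degree 4, so 4V = 2E.
Euler: V − E + F = 2 ⇒ (2E)/4 − E + (12 + x) = 2.
Multiply by 8: 2·(2E) − 4·(2E) + 8·(12 + x) = 16, i.e. 96 + 8x − 2·(36 + 6x) = 16.
Collecting terms: −4x + 24 = 16, so −4x = −8, so x = 2.
Then 2E = 36 + 6·2 = 48, so E = 24, V = 2E/4 = 12, F = 12 + 2 = 14.

12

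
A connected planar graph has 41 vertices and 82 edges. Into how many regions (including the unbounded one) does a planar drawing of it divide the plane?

43

Euler's formula for a connected plane graph: V − E + F = 2, so F = 2 − 41 + 82 = 43.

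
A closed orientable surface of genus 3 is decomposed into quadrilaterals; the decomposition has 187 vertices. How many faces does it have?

χ = 2 − 2·3 = -4, and every face is a square so 4F = 2E.
V − E + F = -4 with E = 4F/2 gives 187 − (4/2 − 1)·F = -4, so F = 191 and E = 382.

191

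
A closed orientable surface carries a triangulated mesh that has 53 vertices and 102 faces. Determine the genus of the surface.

Every face is a triangle, so 2E = 3·102 = 306, giving E = 153.
χ = V − E + F = 53 − 153 + 102 = 2.
For a closed orientable surface χ = 2 − 2g, so g = (2 − (2))/2 = 0.

0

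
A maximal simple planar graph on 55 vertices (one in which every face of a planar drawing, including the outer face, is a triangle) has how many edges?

In a plane triangulation 3F = 2E and V − E + F = 2, so E = 3V − 6 = 3·55 − 6 = 159.

159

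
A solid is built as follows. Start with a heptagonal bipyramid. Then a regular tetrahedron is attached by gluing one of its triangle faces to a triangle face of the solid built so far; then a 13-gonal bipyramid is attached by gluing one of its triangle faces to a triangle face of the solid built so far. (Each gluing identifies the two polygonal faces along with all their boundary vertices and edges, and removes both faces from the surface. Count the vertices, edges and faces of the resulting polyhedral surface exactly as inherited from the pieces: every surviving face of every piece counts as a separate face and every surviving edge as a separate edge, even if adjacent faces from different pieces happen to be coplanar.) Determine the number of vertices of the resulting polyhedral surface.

A heptagonal bipyramid: V=9, E=21, F=14.
Attach a regular tetrahedron (V=4, E=6, F=4) along a 3-gon: merge 3 vertices and 3 edges, delete both glued faces → V=10, E=24, F=16.
Attach a 13-gonal bipyramid (V=15, E=39, F=26) along a 3-gon: merge 3 vertices and 3 edges, delete both glued faces → V=22, E=60, F=40.
Check: V − E + F = 22 − 60 + 40 = 2.

22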